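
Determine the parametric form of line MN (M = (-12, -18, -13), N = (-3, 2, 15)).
Direction vector d = N - M = (9, 20, 28)
x = -12 + 9t, y = -18 + 20t, z = -13 + 28t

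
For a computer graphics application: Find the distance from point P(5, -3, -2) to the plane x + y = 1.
d = |1(5) + 1(-3) + 0(-2) - (1)| / √(1² + 1² + 0²) = 1/√2 = 0.7071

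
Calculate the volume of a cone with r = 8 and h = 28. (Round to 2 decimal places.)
Volume = (1/3) * pi * r² * h
Volume = (1/3) * pi * 8² * 28
Volume = (1/3) * pi * 64 * 28
Volume = (1/3) * pi * 1792
Volume = 1876.58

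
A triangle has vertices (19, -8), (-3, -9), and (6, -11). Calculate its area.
Using the coordinate formula: Area = (1/2)|x₁(y₂-y₃) + x₂(y₃-y₁) + x₃(y₁-y₂)|
Area = (1/2)|19((-9)-(-11)) + (-3)((-11)-(-8)) + 6((-8)-(-9))|
Area = (1/2)|19*2 + (-3)*(-3) + 6*1|
Area = (1/2)|38 + 9 + 6|
Area = (1/2)*53 = 26.50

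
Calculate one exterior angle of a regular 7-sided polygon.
Exterior angle of a regular n-gon = 360/n
Exterior angle = 360/7
Exterior angle = 51.43 degrees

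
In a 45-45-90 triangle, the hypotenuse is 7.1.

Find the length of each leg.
In a 45-45-90 triangle, hypotenuse = leg·√2  →  leg = hypotenuse/√2
leg = 7.1/√2 = 5.02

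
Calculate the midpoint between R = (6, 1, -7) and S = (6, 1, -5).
Midpoint = ((6+6)/2, (1+1)/2, (-7-5)/2) = (6, 1, -6)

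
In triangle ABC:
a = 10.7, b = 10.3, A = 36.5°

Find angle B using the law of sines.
sin(B)/b = sin(A)/a
sin(B) = b·sin(A)/a = 10.3·sin(36.5°)/10.7 = 0.572586
B = arcsin(0.572586) = 34.93°  (b ≤ a, so B ≤ A and the acute solution is unique)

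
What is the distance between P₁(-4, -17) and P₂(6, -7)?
Using the distance formula: d = sqrt((x₂-x₁)² + (y₂-y₁)²)
dx = 6 - (-4) = 10
dy = (-7) - (-17) = 10
d = sqrt(10² + 10²) = sqrt(100 + 100) = sqrt(200) = 14.14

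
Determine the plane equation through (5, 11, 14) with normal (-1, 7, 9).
d = n·P = (-1)(5) + (7)(11) + (9)(14) = 198
Plane: -x + 7y + 9z = 198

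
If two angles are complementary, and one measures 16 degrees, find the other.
Complementary angles sum to 90 degrees.
Other angle = 90 - 16
Other angle = 74 degrees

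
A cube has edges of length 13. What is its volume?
Volume = s³
Volume = 13³
Volume = 2197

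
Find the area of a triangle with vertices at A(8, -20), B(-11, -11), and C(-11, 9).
Using the coordinate formula: Area = (1/2)|x₁(y₂-y₃) + x₂(y₃-y₁) + x₃(y₁-y₂)|
Area = (1/2)|8((-11)-9) + (-11)(9-(-20)) + (-11)((-20)-(-11))|
Area = (1/2)|8*(-20) + (-11)*29 + (-11)*(-9)|
Area = (1/2)|(-160) + (-319) + 99|
Area = (1/2)*380 = 190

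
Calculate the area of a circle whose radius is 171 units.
Area = pi * r²
Area = pi * 171²
Area = pi * 29241
Area = 91863.31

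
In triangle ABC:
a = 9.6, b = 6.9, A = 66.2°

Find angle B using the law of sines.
sin(B)/b = sin(A)/a
sin(B) = b·sin(A)/a = 6.9·sin(66.2°)/9.6 = 0.657627
B = arcsin(0.657627) = 41.12°  (b ≤ a, so B ≤ A and the acute solution is unique)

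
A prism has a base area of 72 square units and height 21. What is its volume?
Volume = base area * height
Volume = 72 * 21
Volume = 1512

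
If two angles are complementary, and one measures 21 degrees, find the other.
Complementary angles sum to 90 degrees.
Other angle = 90 - 21
Other angle = 69 degrees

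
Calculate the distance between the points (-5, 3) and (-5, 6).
Using the distance formula: d = sqrt((x₂-x₁)² + (y₂-y₁)²)
dx = (-5) - (-5) = 0
dy = 6 - 3 = 3
d = sqrt(0² + 3²) = sqrt(0 + 9) = sqrt(9) = 3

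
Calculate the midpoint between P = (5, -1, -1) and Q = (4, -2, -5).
Midpoint = ((5+4)/2, (-1-2)/2, (-1-5)/2) = (4.5, -1.5, -3)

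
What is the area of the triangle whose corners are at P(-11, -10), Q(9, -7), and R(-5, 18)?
Using the coordinate formula: Area = (1/2)|x₁(y₂-y₃) + x₂(y₃-y₁) + x₃(y₁-y₂)|
Area = (1/2)|(-11)((-7)-18) + 9(18-(-10)) + (-5)((-10)-(-7))|
Area = (1/2)|(-11)*(-25) + 9*28 + (-5)*(-3)|
Area = (1/2)|275 + 252 + 15|
Area = (1/2)*542 = 271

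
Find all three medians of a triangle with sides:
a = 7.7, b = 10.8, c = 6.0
Using m_x = ½√(2y² + 2z² - x²):
m_a = ½√(2·10.8² + 2·6.0² - 7.7²) = ½√245.99 = 7.842
m_b = ½√(2·7.7² + 2·6.0² - 10.8²) = ½√73.94 = 4.299
m_c = ½√(2·7.7² + 2·10.8² - 6.0²) = ½√315.86 = 8.886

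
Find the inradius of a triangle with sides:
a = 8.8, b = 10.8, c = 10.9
s = (a+b+c)/2 = (8.8+10.8+10.9)/2 = 15.25
Area = √(s(s-a)(s-b)(s-c)) = √(15.25·6.45·4.45·4.35) = 43.6354
r = Area/s = 43.6354/15.25 = 2.861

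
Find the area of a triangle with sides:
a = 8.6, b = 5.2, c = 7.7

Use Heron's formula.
s = (a+b+c)/2 = (8.6+5.2+7.7)/2 = 10.75
A = √(s(s-a)(s-b)(s-c)) = √(10.75·2.15·5.55·3.05)
A = √391.237 = 19.78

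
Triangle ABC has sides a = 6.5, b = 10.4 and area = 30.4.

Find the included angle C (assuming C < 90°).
Area = ½ab·sin(C)  →  sin(C) = 2·Area/(ab)
sin(C) = 2·30.4/(6.5·10.4) = 0.899408
C = arcsin(0.899408) = 64.08°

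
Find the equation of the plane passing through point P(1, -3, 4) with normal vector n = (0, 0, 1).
d = n·P = (0)(1) + (0)(-3) + (1)(4) = 4
Plane: z = 4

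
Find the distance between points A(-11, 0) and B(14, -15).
Using the distance formula: d = sqrt((x₂-x₁)² + (y₂-y₁)²)
dx = 14 - (-11) = 25
dy = (-15) - 0 = -15
d = sqrt(25² + (-15)²) = sqrt(625 + 225) = sqrt(850) = 29.15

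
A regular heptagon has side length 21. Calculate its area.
For a regular 7-gon with side length s = 21:
Apothem a = s / (2*tan(pi/7)) = 21 / (2*tan(pi/7)) ≈ 21.8035
Perimeter P = 7 * 21 = 147
Area = (1/2) * P * a = (1/2) * 147 * 21.8035 = 1602.56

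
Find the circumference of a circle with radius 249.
Circumference = 2 * pi * r
Circumference = 2 * pi * 249
Circumference = 1564.51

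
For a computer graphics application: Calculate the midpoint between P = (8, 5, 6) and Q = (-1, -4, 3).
Midpoint = ((8-1)/2, (5-4)/2, (6+3)/2) = (3.5, 0.5, 4.5)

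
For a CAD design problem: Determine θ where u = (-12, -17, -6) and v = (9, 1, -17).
u·v = -23, |u|² = 469, |v|² = 371
cos θ = -23/√173999 ≈ -0.05514
θ ≈ 93.16°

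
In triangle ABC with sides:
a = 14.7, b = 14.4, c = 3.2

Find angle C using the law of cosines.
cos(C) = (a² + b² - c²)/(2ab)
cos(C) = (14.7² + 14.4² - 3.2²)/(2·14.7·14.4) = 413.21/423.36 = 0.976025
C = arccos(0.976025) = 12.57°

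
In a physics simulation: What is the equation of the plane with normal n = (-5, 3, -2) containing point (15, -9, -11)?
d = n·P = (-5)(15) + (3)(-9) + (-2)(-11) = -80
Plane: -5x + 3y - 2z = -80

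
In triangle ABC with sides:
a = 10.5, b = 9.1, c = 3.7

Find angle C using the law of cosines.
cos(C) = (a² + b² - c²)/(2ab)
cos(C) = (10.5² + 9.1² - 3.7²)/(2·10.5·9.1) = 179.37/191.1 = 0.938619
C = arccos(0.938619) = 20.18°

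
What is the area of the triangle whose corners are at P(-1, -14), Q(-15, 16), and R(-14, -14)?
Using the coordinate formula: Area = (1/2)|x₁(y₂-y₃) + x₂(y₃-y₁) + x₃(y₁-y₂)|
Area = (1/2)|(-1)(16-(-14)) + (-15)((-14)-(-14)) + (-14)((-14)-16)|
Area = (1/2)|(-1)*30 + (-15)*0 + (-14)*(-30)|
Area = (1/2)|(-30) + 0 + 420|
Area = (1/2)*390 = 195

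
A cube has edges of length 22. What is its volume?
Volume = s³
Volume = 22³
Volume = 10648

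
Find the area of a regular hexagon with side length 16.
For a regular 6-gon with side length s = 16:
Apothem a = s / (2*tan(pi/6)) = 16 / (2*tan(pi/6)) ≈ 13.8564
Perimeter P = 6 * 16 = 96
Area = (1/2) * P * a = (1/2) * 96 * 13.8564 = 665.11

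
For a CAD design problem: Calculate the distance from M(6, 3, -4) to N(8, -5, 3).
d = √[(2)² + (-8)² + (7)²] = √117 = 10.82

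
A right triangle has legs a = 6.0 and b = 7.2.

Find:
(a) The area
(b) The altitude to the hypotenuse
(a) Area = ½ab = ½·6.0·7.2 = 21.6
(b) Hypotenuse c = √(6.0² + 7.2²) = √87.84 = 9.3723
    Area = ½·c·h_c  →  h_c = 2·Area/c = 2·21.6/9.3723 = 4.609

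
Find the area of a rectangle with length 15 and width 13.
Area = length * width
Area = 15 * 13
Area = 195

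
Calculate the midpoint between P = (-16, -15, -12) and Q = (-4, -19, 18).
Midpoint = ((-16-4)/2, (-15-19)/2, (-12+18)/2) = (-10, -17, 3)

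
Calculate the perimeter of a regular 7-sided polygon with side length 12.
Perimeter = number of sides * side length
Perimeter = 7 * 12
Perimeter = 84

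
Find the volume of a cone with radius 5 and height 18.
Volume = (1/3) * pi * r² * h
Volume = (1/3) * pi * 5² * 18
Volume = (1/3) * pi * 25 * 18
Volume = (1/3) * pi * 450
Volume = 471.24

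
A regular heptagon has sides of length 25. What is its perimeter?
Perimeter = number of sides * side length
Perimeter = 7 * 25
Perimeter = 175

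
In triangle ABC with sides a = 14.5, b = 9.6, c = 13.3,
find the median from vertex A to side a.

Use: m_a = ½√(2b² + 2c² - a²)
m_a = ½√(2·9.6² + 2·13.3² - 14.5²)
m_a = ½√(184.32 + 353.78 - 210.25) = ½√327.85 = 9.053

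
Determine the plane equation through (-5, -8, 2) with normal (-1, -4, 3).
d = n·P = (-1)(-5) + (-4)(-8) + (3)(2) = 43
Plane: -x - 4y + 3z = 43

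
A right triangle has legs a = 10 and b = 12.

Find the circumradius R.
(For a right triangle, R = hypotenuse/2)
Hypotenuse c = √(10² + 12²) = √244 = 15.6205
R = c/2 = 7.81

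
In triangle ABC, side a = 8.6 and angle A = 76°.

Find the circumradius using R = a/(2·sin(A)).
R = a/(2·sin(A)) = 8.6/(2·sin(76°))
R = 8.6/(2·0.970296) = 8.6/1.940591 = 4.432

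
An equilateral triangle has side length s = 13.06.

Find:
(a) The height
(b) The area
(a) Height h = s·√3/2 = 13.06·√3/2 = 11.31
(b) Area = (√3/4)·s² = (√3/4)·13.06² = (√3/4)·170.564 = 73.86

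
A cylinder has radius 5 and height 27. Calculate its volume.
Volume = pi * r² * h
Volume = pi * 5² * 27
Volume = pi * 25 * 27
Volume = pi * 675
Volume = 2120.58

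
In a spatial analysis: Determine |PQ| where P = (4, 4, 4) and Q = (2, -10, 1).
d = √[(-2)² + (-14)² + (-3)²] = √209 = 14.46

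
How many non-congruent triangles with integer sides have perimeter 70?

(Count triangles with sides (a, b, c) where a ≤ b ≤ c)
With a ≤ b ≤ c and a + b + c = 70, the triangle inequality a + b > c gives c < 70/2, so c ≤ 34.
Iterate a from 1 to ⌊p/3⌋ = 23; for each a, b ranges from a to ⌊(p−a)/2⌋ with c = p − a − b, keeping only c ≥ b.
Triples: (2, 34, 34), (3, 33, 34), (4, 32, 34), …
Count = 102 triangles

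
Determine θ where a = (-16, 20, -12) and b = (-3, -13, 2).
a·b = -236, |a|² = 800, |b|² = 182
cos θ = -236/√145600 ≈ -0.6185
θ ≈ 128.2°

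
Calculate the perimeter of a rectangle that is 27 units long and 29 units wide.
Perimeter = 2 * (length + width)
Perimeter = 2 * (27 + 29)
Perimeter = 2 * 56
Perimeter = 112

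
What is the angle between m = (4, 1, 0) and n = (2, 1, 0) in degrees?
m·n = 9, |m|² = 17, |n|² = 5
cos θ = 9/√85 ≈ 0.9762
θ ≈ 12.53°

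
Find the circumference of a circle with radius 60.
Circumference = 2 * pi * r
Circumference = 2 * pi * 60
Circumference = 376.99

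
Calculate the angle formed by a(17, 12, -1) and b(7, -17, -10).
a·b = -75, |a|² = 434, |b|² = 438
cos θ = -75/√190092 ≈ -0.172
θ ≈ 99.91°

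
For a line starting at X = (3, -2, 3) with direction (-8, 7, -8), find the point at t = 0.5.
P(0.5) = (3 + (-8)(0.5), -2 + 7(0.5), 3 + (-8)(0.5)) = (-1, 1.5, -1)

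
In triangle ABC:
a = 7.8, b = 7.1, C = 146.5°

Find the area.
Using A = ½ab·sin(C):
A = ½·7.8·7.1·sin(146.5°) = ½·55.38·0.551937 = 15.28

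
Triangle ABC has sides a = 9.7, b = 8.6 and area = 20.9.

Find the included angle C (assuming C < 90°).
Area = ½ab·sin(C)  →  sin(C) = 2·Area/(ab)
sin(C) = 2·20.9/(9.7·8.6) = 0.501079
C = arcsin(0.501079) = 30.07°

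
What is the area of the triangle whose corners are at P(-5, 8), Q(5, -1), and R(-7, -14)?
Using the coordinate formula: Area = (1/2)|x₁(y₂-y₃) + x₂(y₃-y₁) + x₃(y₁-y₂)|
Area = (1/2)|(-5)((-1)-(-14)) + 5((-14)-8) + (-7)(8-(-1))|
Area = (1/2)|(-5)*13 + 5*(-22) + (-7)*9|
Area = (1/2)|(-65) + (-110) + (-63)|
Area = (1/2)*238 = 119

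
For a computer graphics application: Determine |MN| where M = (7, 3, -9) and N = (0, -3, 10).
d = √[(-7)² + (-6)² + (19)²] = √446 = 21.12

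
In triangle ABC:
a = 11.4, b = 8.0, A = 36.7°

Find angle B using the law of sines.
sin(B)/b = sin(A)/a
sin(B) = b·sin(A)/a = 8.0·sin(36.7°)/11.4 = 0.419386
B = arcsin(0.419386) = 24.8°  (b ≤ a, so B ≤ A and the acute solution is unique)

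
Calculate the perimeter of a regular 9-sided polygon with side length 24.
Perimeter = number of sides * side length
Perimeter = 9 * 24
Perimeter = 216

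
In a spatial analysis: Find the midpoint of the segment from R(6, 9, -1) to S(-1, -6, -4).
Midpoint = ((6-1)/2, (9-6)/2, (-1-4)/2) = (2.5, 1.5, -2.5)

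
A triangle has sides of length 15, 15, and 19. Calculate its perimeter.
Perimeter = sum of all sides
Perimeter = 15 + 15 + 19
Perimeter = 49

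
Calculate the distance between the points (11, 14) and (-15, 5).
Using the distance formula: d = sqrt((x₂-x₁)² + (y₂-y₁)²)
dx = (-15) - 11 = -26
dy = 5 - 14 = -9
d = sqrt((-26)² + (-9)²) = sqrt(676 + 81) = sqrt(757) = 27.51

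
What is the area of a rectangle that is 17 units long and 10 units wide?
Area = length * width
Area = 17 * 10
Area = 170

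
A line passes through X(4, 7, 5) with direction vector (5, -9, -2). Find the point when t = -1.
P(-1) = (4 + 5(-1), 7 + (-9)(-1), 5 + (-2)(-1)) = (-1, 16, 7)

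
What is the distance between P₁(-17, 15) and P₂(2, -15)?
Using the distance formula: d = sqrt((x₂-x₁)² + (y₂-y₁)²)
dx = 2 - (-17) = 19
dy = (-15) - 15 = -30
d = sqrt(19² + (-30)²) = sqrt(361 + 900) = sqrt(1261) = 35.51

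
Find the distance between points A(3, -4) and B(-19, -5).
Using the distance formula: d = sqrt((x₂-x₁)² + (y₂-y₁)²)
dx = (-19) - 3 = -22
dy = (-5) - (-4) = -1
d = sqrt((-22)² + (-1)²) = sqrt(484 + 1) = sqrt(485) = 22.02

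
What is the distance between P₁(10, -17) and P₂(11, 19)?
Using the distance formula: d = sqrt((x₂-x₁)² + (y₂-y₁)²)
dx = 11 - 10 = 1
dy = 19 - (-17) = 36
d = sqrt(1² + 36²) = sqrt(1 + 1296) = sqrt(1297) = 36.01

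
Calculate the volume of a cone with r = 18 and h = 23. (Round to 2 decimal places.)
Volume = (1/3) * pi * r² * h
Volume = (1/3) * pi * 18² * 23
Volume = (1/3) * pi * 324 * 23
Volume = (1/3) * pi * 7452
Volume = 7803.72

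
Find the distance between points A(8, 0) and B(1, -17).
Using the distance formula: d = sqrt((x₂-x₁)² + (y₂-y₁)²)
dx = 1 - 8 = -7
dy = (-17) - 0 = -17
d = sqrt((-7)² + (-17)²) = sqrt(49 + 289) = sqrt(338) = 18.38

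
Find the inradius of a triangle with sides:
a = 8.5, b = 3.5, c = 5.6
s = (a+b+c)/2 = (8.5+3.5+5.6)/2 = 8.8
Area = √(s(s-a)(s-b)(s-c)) = √(8.8·0.3·5.3·3.2) = 6.69137
r = Area/s = 6.69137/8.8 = 0.7604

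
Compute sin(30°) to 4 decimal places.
sin(30 degrees) = 1/2
Decimal approximation: 0.5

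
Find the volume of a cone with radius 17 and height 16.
Volume = (1/3) * pi * r² * h
Volume = (1/3) * pi * 17² * 16
Volume = (1/3) * pi * 289 * 16
Volume = (1/3) * pi * 4624
Volume = 4842.24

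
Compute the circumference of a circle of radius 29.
Circumference = 2 * pi * r
Circumference = 2 * pi * 29
Circumference = 182.21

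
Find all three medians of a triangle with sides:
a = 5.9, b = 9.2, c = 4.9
Using m_x = ½√(2y² + 2z² - x²):
m_a = ½√(2·9.2² + 2·4.9² - 5.9²) = ½√182.49 = 6.754
m_b = ½√(2·5.9² + 2·4.9² - 9.2²) = ½√33 = 2.872
m_c = ½√(2·5.9² + 2·9.2² - 4.9²) = ½√214.89 = 7.33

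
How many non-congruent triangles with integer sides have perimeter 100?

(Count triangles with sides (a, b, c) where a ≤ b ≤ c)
With a ≤ b ≤ c and a + b + c = 100, the triangle inequality a + b > c gives c < 100/2, so c ≤ 49.
Iterate a from 1 to ⌊p/3⌋ = 33; for each a, b ranges from a to ⌊(p−a)/2⌋ with c = p − a − b, keeping only c ≥ b.
Triples: (2, 49, 49), (3, 48, 49), (4, 47, 49), …
Count = 208 triangles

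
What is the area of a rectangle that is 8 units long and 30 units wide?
Area = length * width
Area = 8 * 30
Area = 240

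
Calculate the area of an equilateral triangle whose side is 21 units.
Area = (sqrt(3)/4) * s²
Area = (sqrt(3)/4) * 21²
Area = (sqrt(3)/4) * 441
Area = 190.96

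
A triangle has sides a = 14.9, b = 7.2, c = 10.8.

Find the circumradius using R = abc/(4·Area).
s = (a+b+c)/2 = 16.45
Area = √(s(s-a)(s-b)(s-c)) = √(16.45·1.55·9.25·5.65) = 36.5043
R = abc/(4·Area) = (14.9·7.2·10.8)/(4·36.5043) = 1158.624/146.0172 = 7.935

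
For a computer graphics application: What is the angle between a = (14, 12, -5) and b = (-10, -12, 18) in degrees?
a·b = -374, |a|² = 365, |b|² = 568
cos θ = -374/√207320 ≈ -0.8214
θ ≈ 145.2°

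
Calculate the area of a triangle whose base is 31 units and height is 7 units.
Area = (1/2) * base * height
Area = (1/2) * 31 * 7
Area = 108.50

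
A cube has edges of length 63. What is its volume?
Volume = s³
Volume = 63³
Volume = 250047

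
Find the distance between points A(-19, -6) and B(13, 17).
Using the distance formula: d = sqrt((x₂-x₁)² + (y₂-y₁)²)
dx = 13 - (-19) = 32
dy = 17 - (-6) = 23
d = sqrt(32² + 23²) = sqrt(1024 + 529) = sqrt(1553) = 39.41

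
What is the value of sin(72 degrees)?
sin(72 degrees) = 0.9511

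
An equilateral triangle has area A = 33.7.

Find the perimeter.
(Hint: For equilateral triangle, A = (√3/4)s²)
A = (√3/4)s²  →  s² = 4A/√3 = 4·33.7/√3 = 77.8268
s = 8.82195
Perimeter = 3s = 26.47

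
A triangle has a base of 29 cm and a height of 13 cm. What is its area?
Area = (1/2) * base * height
Area = (1/2) * 29 * 13
Area = 188.50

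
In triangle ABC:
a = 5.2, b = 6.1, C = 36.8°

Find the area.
Using A = ½ab·sin(C):
A = ½·5.2·6.1·sin(36.8°) = ½·31.72·0.599024 = 9.501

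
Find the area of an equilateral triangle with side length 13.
Area = (sqrt(3)/4) * s²
Area = (sqrt(3)/4) * 13²
Area = (sqrt(3)/4) * 169
Area = 73.18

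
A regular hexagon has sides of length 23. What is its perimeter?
Perimeter = number of sides * side length
Perimeter = 6 * 23
Perimeter = 138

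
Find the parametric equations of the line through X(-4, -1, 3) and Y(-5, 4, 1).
Direction vector d = Y - X = (-1, 5, -2)
x = -4 - t, y = -1 + 5t, z = 3 - 2t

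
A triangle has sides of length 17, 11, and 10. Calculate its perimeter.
Perimeter = sum of all sides
Perimeter = 17 + 11 + 10
Perimeter = 38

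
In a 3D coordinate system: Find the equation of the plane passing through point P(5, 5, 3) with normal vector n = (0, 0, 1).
d = n·P = (0)(5) + (0)(5) + (1)(3) = 3
Plane: z = 3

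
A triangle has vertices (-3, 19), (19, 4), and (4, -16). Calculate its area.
Using the coordinate formula: Area = (1/2)|x₁(y₂-y₃) + x₂(y₃-y₁) + x₃(y₁-y₂)|
Area = (1/2)|(-3)(4-(-16)) + 19((-16)-19) + 4(19-4)|
Area = (1/2)|(-3)*20 + 19*(-35) + 4*15|
Area = (1/2)|(-60) + (-665) + 60|
Area = (1/2)*665 = 332.50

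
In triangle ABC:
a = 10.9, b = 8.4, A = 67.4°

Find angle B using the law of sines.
sin(B)/b = sin(A)/a
sin(B) = b·sin(A)/a = 8.4·sin(67.4°)/10.9 = 0.711465
B = arcsin(0.711465) = 45.35°  (b ≤ a, so B ≤ A and the acute solution is unique)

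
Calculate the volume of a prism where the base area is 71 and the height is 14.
Volume = base area * height
Volume = 71 * 14
Volume = 994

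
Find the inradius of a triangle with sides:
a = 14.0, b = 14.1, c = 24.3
s = (a+b+c)/2 = (14.0+14.1+24.3)/2 = 26.2
Area = √(s(s-a)(s-b)(s-c)) = √(26.2·12.2·12.1·1.9) = 85.7235
r = Area/s = 85.7235/26.2 = 3.272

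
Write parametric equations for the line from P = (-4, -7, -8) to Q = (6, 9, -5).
Direction vector d = Q - P = (10, 16, 3)
x = -4 + 10t, y = -7 + 16t, z = -8 + 3t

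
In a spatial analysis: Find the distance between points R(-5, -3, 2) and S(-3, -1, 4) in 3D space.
d = √[(2)² + (2)² + (2)²] = √12 = 3.464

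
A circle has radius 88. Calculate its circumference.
Circumference = 2 * pi * r
Circumference = 2 * pi * 88
Circumference = 552.92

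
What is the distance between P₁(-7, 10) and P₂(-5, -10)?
Using the distance formula: d = sqrt((x₂-x₁)² + (y₂-y₁)²)
dx = (-5) - (-7) = 2
dy = (-10) - 10 = -20
d = sqrt(2² + (-20)²) = sqrt(4 + 400) = sqrt(404) = 20.10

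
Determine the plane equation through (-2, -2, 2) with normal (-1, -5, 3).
d = n·P = (-1)(-2) + (-5)(-2) + (3)(2) = 18
Plane: -x - 5y + 3z = 18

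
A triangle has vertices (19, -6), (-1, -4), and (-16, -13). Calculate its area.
Using the coordinate formula: Area = (1/2)|x₁(y₂-y₃) + x₂(y₃-y₁) + x₃(y₁-y₂)|
Area = (1/2)|19((-4)-(-13)) + (-1)((-13)-(-6)) + (-16)((-6)-(-4))|
Area = (1/2)|19*9 + (-1)*(-7) + (-16)*(-2)|
Area = (1/2)|171 + 7 + 32|
Area = (1/2)*210 = 105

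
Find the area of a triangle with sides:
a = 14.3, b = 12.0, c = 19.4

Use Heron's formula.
s = (a+b+c)/2 = (14.3+12.0+19.4)/2 = 22.85
A = √(s(s-a)(s-b)(s-c)) = √(22.85·8.55·10.85·3.45)
A = √7313.09 = 85.52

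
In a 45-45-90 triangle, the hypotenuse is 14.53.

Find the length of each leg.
In a 45-45-90 triangle, hypotenuse = leg·√2  →  leg = hypotenuse/√2
leg = 14.53/√2 = 10.27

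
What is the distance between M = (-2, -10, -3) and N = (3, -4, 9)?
d = √[(5)² + (6)² + (12)²] = √205 = 14.32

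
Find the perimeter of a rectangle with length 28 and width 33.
Perimeter = 2 * (length + width)
Perimeter = 2 * (28 + 33)
Perimeter = 2 * 61
Perimeter = 122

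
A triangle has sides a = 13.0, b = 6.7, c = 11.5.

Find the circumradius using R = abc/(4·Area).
s = (a+b+c)/2 = 15.6
Area = √(s(s-a)(s-b)(s-c)) = √(15.6·2.6·8.9·4.1) = 38.4712
R = abc/(4·Area) = (13.0·6.7·11.5)/(4·38.4712) = 1001.65/153.8848 = 6.509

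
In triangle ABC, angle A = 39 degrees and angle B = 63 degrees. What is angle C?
Sum of angles in a triangle = 180 degrees
Third angle = 180 - 39 - 63
Third angle = 78 degrees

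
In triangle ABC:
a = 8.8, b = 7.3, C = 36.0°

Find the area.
Using A = ½ab·sin(C):
A = ½·8.8·7.3·sin(36.0°) = ½·64.24·0.587785 = 18.88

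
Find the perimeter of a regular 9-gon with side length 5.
Perimeter = number of sides * side length
Perimeter = 9 * 5
Perimeter = 45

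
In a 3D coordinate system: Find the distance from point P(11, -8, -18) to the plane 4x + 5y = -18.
d = |4(11) + 5(-8) + 0(-18) - (-18)| / √(4² + 5² + 0²) = 22/√41 = 3.436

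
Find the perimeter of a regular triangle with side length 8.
Perimeter = number of sides * side length
Perimeter = 3 * 8
Perimeter = 24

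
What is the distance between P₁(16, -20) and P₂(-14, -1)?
Using the distance formula: d = sqrt((x₂-x₁)² + (y₂-y₁)²)
dx = (-14) - 16 = -30
dy = (-1) - (-20) = 19
d = sqrt((-30)² + 19²) = sqrt(900 + 361) = sqrt(1261) = 35.51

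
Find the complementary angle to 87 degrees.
Complementary angles sum to 90 degrees.
Other angle = 90 - 87
Other angle = 3 degrees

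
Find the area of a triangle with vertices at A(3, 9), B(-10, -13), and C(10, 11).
Using the coordinate formula: Area = (1/2)|x₁(y₂-y₃) + x₂(y₃-y₁) + x₃(y₁-y₂)|
Area = (1/2)|3((-13)-11) + (-10)(11-9) + 10(9-(-13))|
Area = (1/2)|3*(-24) + (-10)*2 + 10*22|
Area = (1/2)|(-72) + (-20) + 220|
Area = (1/2)*128 = 64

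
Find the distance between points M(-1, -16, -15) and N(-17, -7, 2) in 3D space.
d = √[(-16)² + (9)² + (17)²] = √626 = 25.02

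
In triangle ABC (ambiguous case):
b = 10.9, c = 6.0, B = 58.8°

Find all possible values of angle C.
sin(C)/c = sin(B)/b  →  sin(C) = c·sin(B)/b = 6.0·sin(58.8°)/10.9 = 0.470843
C₁ = arcsin(0.470843) = 28.09°,  C₂ = 180° - C₁ = 151.91°
Check C₂: A = 180° - 58.8° - 151.91° = -30.71° ≤ 0, rejected
C = 28.09° (one solution)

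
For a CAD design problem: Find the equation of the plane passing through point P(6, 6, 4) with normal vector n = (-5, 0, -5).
d = n·P = (-5)(6) + (0)(6) + (-5)(4) = -50
Plane: -5x - 5z = -50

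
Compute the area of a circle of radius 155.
Area = pi * r²
Area = pi * 155²
Area = pi * 24025
Area = 75476.76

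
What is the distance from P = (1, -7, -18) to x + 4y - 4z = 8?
d = |1(1) + 4(-7) + (-4)(-18) - (8)| / √(1² + 4² + (-4)²) = 37/√33 = 6.441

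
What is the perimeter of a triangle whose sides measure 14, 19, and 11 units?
Perimeter = sum of all sides
Perimeter = 14 + 19 + 11
Perimeter = 44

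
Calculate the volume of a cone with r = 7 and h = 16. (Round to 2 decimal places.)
Volume = (1/3) * pi * r² * h
Volume = (1/3) * pi * 7² * 16
Volume = (1/3) * pi * 49 * 16
Volume = (1/3) * pi * 784
Volume = 821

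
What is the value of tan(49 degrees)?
tan(49 degrees) = 1.1504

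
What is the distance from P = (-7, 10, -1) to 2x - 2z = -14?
d = |2(-7) + 0(10) + (-2)(-1) - (-14)| / √(2² + 0² + (-2)²) = 2/√8 = 0.7071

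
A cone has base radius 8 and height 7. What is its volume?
Volume = (1/3) * pi * r² * h
Volume = (1/3) * pi * 8² * 7
Volume = (1/3) * pi * 64 * 7
Volume = (1/3) * pi * 448
Volume = 469.14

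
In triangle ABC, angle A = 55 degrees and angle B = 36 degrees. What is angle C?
Sum of angles in a triangle = 180 degrees
Third angle = 180 - 55 - 36
Third angle = 89 degrees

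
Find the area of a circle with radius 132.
Area = pi * r²
Area = pi * 132²
Area = pi * 17424
Area = 54739.11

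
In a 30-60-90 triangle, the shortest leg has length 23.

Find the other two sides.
Long leg = 23√3 = 39.84, Hypotenuse = 46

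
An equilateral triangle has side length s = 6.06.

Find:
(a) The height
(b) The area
(a) Height h = s·√3/2 = 6.06·√3/2 = 5.248
(b) Area = (√3/4)·s² = (√3/4)·6.06² = (√3/4)·36.7236 = 15.9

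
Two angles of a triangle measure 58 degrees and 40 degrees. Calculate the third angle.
Sum of angles in a triangle = 180 degrees
Third angle = 180 - 58 - 40
Third angle = 82 degrees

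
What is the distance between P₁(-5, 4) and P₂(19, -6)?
Using the distance formula: d = sqrt((x₂-x₁)² + (y₂-y₁)²)
dx = 19 - (-5) = 24
dy = (-6) - 4 = -10
d = sqrt(24² + (-10)²) = sqrt(576 + 100) = sqrt(676) = 26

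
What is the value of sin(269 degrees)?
sin(269 degrees) = -0.9998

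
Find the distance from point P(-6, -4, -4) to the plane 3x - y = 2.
d = |3(-6) + (-1)(-4) + 0(-4) - (2)| / √(3² + (-1)² + 0²) = 16/√10 = 5.06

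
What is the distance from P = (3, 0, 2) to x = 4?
d = |1(3) + 0(0) + 0(2) - (4)| / √(1² + 0² + 0²) = 1/√1 = 1.0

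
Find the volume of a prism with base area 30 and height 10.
Volume = base area * height
Volume = 30 * 10
Volume = 300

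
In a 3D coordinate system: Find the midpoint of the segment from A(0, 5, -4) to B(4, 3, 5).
Midpoint = ((0+4)/2, (5+3)/2, (-4+5)/2) = (2, 4, 0.5)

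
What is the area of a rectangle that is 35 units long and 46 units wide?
Area = length * width
Area = 35 * 46
Area = 1610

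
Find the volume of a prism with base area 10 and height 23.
Volume = base area * height
Volume = 10 * 23
Volume = 230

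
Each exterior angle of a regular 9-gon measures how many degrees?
Exterior angle of a regular n-gon = 360/n
Exterior angle = 360/9
Exterior angle = 40 degrees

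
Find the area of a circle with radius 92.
Area = pi * r²
Area = pi * 92²
Area = pi * 8464
Area = 26590.44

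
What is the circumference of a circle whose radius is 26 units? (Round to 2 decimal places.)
Circumference = 2 * pi * r
Circumference = 2 * pi * 26
Circumference = 163.36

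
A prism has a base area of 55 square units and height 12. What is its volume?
Volume = base area * height
Volume = 55 * 12
Volume = 660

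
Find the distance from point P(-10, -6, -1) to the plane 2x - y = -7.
d = |2(-10) + (-1)(-6) + 0(-1) - (-7)| / √(2² + (-1)² + 0²) = 7/√5 = 3.13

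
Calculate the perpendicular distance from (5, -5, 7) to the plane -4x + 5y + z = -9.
d = |(-4)(5) + 5(-5) + 1(7) - (-9)| / √((-4)² + 5² + 1²) = 29/√42 = 4.475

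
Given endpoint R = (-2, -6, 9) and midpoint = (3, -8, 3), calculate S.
S = (2×3 - (-2), 2×(-8) - (-6), 2×3 - 9) = (8, -10, -3)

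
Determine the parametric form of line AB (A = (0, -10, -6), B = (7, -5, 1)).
Direction vector d = B - A = (7, 5, 7)
x = 0 + 7t, y = -10 + 5t, z = -6 + 7t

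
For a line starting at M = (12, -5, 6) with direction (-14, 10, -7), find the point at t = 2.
P(2) = (12 + (-14)(2), -5 + 10(2), 6 + (-7)(2)) = (-16, 15, -8)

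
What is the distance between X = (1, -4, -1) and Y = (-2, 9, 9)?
d = √[(-3)² + (13)² + (10)²] = √278 = 16.67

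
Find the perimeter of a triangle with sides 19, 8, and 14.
Perimeter = sum of all sides
Perimeter = 19 + 8 + 14
Perimeter = 41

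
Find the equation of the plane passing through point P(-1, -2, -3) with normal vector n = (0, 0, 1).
d = n·P = (0)(-1) + (0)(-2) + (1)(-3) = -3
Plane: z = -3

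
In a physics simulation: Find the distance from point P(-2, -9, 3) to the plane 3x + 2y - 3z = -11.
d = |3(-2) + 2(-9) + (-3)(3) - (-11)| / √(3² + 2² + (-3)²) = 22/√22 = 4.69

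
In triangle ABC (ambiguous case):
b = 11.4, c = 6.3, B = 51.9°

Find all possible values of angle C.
sin(C)/c = sin(B)/b  →  sin(C) = c·sin(B)/b = 6.3·sin(51.9°)/11.4 = 0.434885
C₁ = arcsin(0.434885) = 25.78°,  C₂ = 180° - C₁ = 154.22°
Check C₂: A = 180° - 51.9° - 154.22° = -26.12° ≤ 0, rejected
C = 25.78° (one solution)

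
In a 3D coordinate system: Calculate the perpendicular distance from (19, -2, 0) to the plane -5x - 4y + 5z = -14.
d = |(-5)(19) + (-4)(-2) + 5(0) - (-14)| / √((-5)² + (-4)² + 5²) = 73/√66 = 8.986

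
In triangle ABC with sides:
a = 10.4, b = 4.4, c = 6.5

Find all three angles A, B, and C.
By the law of cosines:
cos(A) = (b² + c² - a²)/(2bc) = -0.813811  →  A = 144.5°
cos(B) = (a² + c² - b²)/(2ac) = 0.969305  →  B = 14.23°
cos(C) = (a² + b² - c²)/(2ab) = 0.931709  →  C = 21.3°
Check: A + B + C = 180.0° ✓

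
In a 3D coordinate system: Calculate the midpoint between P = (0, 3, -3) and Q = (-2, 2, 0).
Midpoint = ((0-2)/2, (3+2)/2, (-3+0)/2) = (-1, 2.5, -1.5)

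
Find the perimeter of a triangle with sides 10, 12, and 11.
Perimeter = sum of all sides
Perimeter = 10 + 12 + 11
Perimeter = 33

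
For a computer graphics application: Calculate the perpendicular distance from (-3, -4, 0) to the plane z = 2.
d = |0(-3) + 0(-4) + 1(0) - (2)| / √(0² + 0² + 1²) = 2/√1 = 2.0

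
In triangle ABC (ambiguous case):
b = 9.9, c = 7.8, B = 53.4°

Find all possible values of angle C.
sin(C)/c = sin(B)/b  →  sin(C) = c·sin(B)/b = 7.8·sin(53.4°)/9.9 = 0.632523
C₁ = arcsin(0.632523) = 39.24°,  C₂ = 180° - C₁ = 140.76°
Check C₂: A = 180° - 53.4° - 140.76° = -14.16° ≤ 0, rejected
C = 39.24° (one solution)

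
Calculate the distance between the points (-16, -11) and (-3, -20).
Using the distance formula: d = sqrt((x₂-x₁)² + (y₂-y₁)²)
dx = (-3) - (-16) = 13
dy = (-20) - (-11) = -9
d = sqrt(13² + (-9)²) = sqrt(169 + 81) = sqrt(250) = 15.81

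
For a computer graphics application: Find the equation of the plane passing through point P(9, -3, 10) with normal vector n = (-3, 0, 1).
d = n·P = (-3)(9) + (0)(-3) + (1)(10) = -17
Plane: -3x + z = -17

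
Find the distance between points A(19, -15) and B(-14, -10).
Using the distance formula: d = sqrt((x₂-x₁)² + (y₂-y₁)²)
dx = (-14) - 19 = -33
dy = (-10) - (-15) = 5
d = sqrt((-33)² + 5²) = sqrt(1089 + 25) = sqrt(1114) = 33.38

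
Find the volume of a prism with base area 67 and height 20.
Volume = base area * height
Volume = 67 * 20
Volume = 1340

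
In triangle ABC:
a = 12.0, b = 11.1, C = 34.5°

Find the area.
Using A = ½ab·sin(C):
A = ½·12.0·11.1·sin(34.5°) = ½·133.2·0.566406 = 37.72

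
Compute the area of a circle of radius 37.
Area = pi * r²
Area = pi * 37²
Area = pi * 1369
Area = 4300.84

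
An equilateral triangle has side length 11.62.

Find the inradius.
For an equilateral triangle, r = s/(2√3) where s is the side.
r = 11.62/(2√3) = 11.62/3.464102 = 3.354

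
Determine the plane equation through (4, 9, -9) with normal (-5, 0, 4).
d = n·P = (-5)(4) + (0)(9) + (4)(-9) = -56
Plane: -5x + 4z = -56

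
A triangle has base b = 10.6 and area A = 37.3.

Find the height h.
A = ½bh  →  h = 2A/b
h = 2·37.3/10.6 = 7.038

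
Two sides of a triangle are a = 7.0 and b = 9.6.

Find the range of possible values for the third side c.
By the triangle inequality: |a - b| < c < a + b
|7.0 - 9.6| < c < 7.0 + 9.6
2.6 < c < 16.6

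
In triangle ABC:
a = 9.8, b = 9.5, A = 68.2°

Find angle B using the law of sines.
sin(B)/b = sin(A)/a
sin(B) = b·sin(A)/a = 9.5·sin(68.2°)/9.8 = 0.900063
B = arcsin(0.900063) = 64.17°  (b ≤ a, so B ≤ A and the acute solution is unique)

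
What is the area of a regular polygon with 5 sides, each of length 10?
For a regular 5-gon with side length s = 10:
Apothem a = s / (2*tan(pi/5)) = 10 / (2*tan(pi/5)) ≈ 6.8819
Perimeter P = 5 * 10 = 50
Area = (1/2) * P * a = (1/2) * 50 * 6.8819 = 172.05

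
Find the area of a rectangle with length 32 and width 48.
Area = length * width
Area = 32 * 48
Area = 1536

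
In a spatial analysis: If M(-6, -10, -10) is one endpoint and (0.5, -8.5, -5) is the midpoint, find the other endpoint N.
N = (2×0.5 - (-6), 2×(-8.5) - (-10), 2×(-5) - (-10)) = (7, -7, 0)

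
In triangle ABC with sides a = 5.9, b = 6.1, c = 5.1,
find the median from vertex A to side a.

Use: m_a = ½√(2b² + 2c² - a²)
m_a = ½√(2·6.1² + 2·5.1² - 5.9²)
m_a = ½√(74.42 + 52.02 - 34.81) = ½√91.63 = 4.786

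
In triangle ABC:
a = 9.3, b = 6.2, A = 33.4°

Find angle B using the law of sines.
sin(B)/b = sin(A)/a
sin(B) = b·sin(A)/a = 6.2·sin(33.4°)/9.3 = 0.366987
B = arcsin(0.366987) = 21.53°  (b ≤ a, so B ≤ A and the acute solution is unique)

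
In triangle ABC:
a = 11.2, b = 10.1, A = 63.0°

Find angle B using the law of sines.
sin(B)/b = sin(A)/a
sin(B) = b·sin(A)/a = 10.1·sin(63.0°)/11.2 = 0.803497
B = arcsin(0.803497) = 53.47°  (b ≤ a, so B ≤ A and the acute solution is unique)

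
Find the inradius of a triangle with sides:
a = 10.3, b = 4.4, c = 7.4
s = (a+b+c)/2 = (10.3+4.4+7.4)/2 = 11.05
Area = √(s(s-a)(s-b)(s-c)) = √(11.05·0.75·6.65·3.65) = 14.183
r = Area/s = 14.183/11.05 = 1.284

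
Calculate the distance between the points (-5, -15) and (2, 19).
Using the distance formula: d = sqrt((x₂-x₁)² + (y₂-y₁)²)
dx = 2 - (-5) = 7
dy = 19 - (-15) = 34
d = sqrt(7² + 34²) = sqrt(49 + 1156) = sqrt(1205) = 34.71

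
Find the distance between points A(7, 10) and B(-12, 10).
Using the distance formula: d = sqrt((x₂-x₁)² + (y₂-y₁)²)
dx = (-12) - 7 = -19
dy = 10 - 10 = 0
d = sqrt((-19)² + 0²) = sqrt(361 + 0) = sqrt(361) = 19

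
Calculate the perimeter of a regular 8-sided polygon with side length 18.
Perimeter = number of sides * side length
Perimeter = 8 * 18
Perimeter = 144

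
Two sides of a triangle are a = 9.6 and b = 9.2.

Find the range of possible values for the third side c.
By the triangle inequality: |a - b| < c < a + b
|9.6 - 9.2| < c < 9.6 + 9.2
0.4 < c < 18.8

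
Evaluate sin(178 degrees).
sin(178 degrees) = 0.0349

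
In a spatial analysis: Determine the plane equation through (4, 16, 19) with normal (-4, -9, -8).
d = n·P = (-4)(4) + (-9)(16) + (-8)(19) = -312
Plane: -4x - 9y - 8z = -312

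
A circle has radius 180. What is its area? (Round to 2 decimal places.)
Area = pi * r²
Area = pi * 180²
Area = pi * 32400
Area = 101787.60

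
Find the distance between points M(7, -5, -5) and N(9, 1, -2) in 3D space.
d = √[(2)² + (6)² + (3)²] = √49 = 7.0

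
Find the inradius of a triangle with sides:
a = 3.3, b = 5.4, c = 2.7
s = (a+b+c)/2 = (3.3+5.4+2.7)/2 = 5.7
Area = √(s(s-a)(s-b)(s-c)) = √(5.7·2.4·0.3·3) = 3.50885
r = Area/s = 3.50885/5.7 = 0.6156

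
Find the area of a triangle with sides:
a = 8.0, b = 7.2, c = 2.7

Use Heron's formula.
s = (a+b+c)/2 = (8.0+7.2+2.7)/2 = 8.95
A = √(s(s-a)(s-b)(s-c)) = √(8.95·0.95·1.75·6.25)
A = √92.9961 = 9.643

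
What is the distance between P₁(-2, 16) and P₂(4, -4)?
Using the distance formula: d = sqrt((x₂-x₁)² + (y₂-y₁)²)
dx = 4 - (-2) = 6
dy = (-4) - 16 = -20
d = sqrt(6² + (-20)²) = sqrt(36 + 400) = sqrt(436) = 20.88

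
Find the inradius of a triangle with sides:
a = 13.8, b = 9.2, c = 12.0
s = (a+b+c)/2 = (13.8+9.2+12.0)/2 = 17.5
Area = √(s(s-a)(s-b)(s-c)) = √(17.5·3.7·8.3·5.5) = 54.3676
r = Area/s = 54.3676/17.5 = 3.107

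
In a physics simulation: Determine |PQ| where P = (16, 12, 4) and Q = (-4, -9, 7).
d = √[(-20)² + (-21)² + (3)²] = √850 = 29.15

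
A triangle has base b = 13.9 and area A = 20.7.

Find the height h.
A = ½bh  →  h = 2A/b
h = 2·20.7/13.9 = 2.978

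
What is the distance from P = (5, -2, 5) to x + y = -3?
d = |1(5) + 1(-2) + 0(5) - (-3)| / √(1² + 1² + 0²) = 6/√2 = 4.243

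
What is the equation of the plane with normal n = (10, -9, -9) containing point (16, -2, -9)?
d = n·P = (10)(16) + (-9)(-2) + (-9)(-9) = 259
Plane: 10x - 9y - 9z = 259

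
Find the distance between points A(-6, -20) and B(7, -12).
Using the distance formula: d = sqrt((x₂-x₁)² + (y₂-y₁)²)
dx = 7 - (-6) = 13
dy = (-12) - (-20) = 8
d = sqrt(13² + 8²) = sqrt(169 + 64) = sqrt(233) = 15.26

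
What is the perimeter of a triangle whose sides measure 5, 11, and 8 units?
Perimeter = sum of all sides
Perimeter = 5 + 11 + 8
Perimeter = 24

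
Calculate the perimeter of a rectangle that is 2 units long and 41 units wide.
Perimeter = 2 * (length + width)
Perimeter = 2 * (2 + 41)
Perimeter = 2 * 43
Perimeter = 86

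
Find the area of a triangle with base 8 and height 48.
Area = (1/2) * base * height
Area = (1/2) * 8 * 48
Area = 192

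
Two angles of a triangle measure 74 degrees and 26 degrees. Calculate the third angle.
Sum of angles in a triangle = 180 degrees
Third angle = 180 - 74 - 26
Third angle = 80 degrees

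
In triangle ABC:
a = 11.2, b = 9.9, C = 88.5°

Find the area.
Using A = ½ab·sin(C):
A = ½·11.2·9.9·sin(88.5°) = ½·110.88·0.999657 = 55.42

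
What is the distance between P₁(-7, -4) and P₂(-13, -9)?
Using the distance formula: d = sqrt((x₂-x₁)² + (y₂-y₁)²)
dx = (-13) - (-7) = -6
dy = (-9) - (-4) = -5
d = sqrt((-6)² + (-5)²) = sqrt(36 + 25) = sqrt(61) = 7.81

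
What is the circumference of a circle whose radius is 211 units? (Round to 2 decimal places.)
Circumference = 2 * pi * r
Circumference = 2 * pi * 211
Circumference = 1325.75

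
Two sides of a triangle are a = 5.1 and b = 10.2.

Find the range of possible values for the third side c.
By the triangle inequality: |a - b| < c < a + b
|5.1 - 10.2| < c < 5.1 + 10.2
5.1 < c < 15.3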